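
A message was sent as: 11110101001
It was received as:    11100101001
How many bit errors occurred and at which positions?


XOR: 00010000000

1 error(s) at position(s): 3


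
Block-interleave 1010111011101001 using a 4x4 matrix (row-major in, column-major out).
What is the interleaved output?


Matrix:
  1010
  1110
  1110
  1001
Read columns: 1111011011100001

1111011011100001


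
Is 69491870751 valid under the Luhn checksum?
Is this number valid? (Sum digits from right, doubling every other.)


Luhn sum = 52
52 mod 10 = 2

Invalid (Luhn sum mod 10 = 2)


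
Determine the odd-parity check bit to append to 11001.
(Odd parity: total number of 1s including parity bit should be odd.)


Number of 1s in data: 3
Parity bit: 0

0


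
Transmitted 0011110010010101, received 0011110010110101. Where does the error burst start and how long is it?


XOR: 0000000000100000

Burst at position 10, length 1


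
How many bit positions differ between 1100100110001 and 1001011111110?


XOR: 0101111001111
Count of 1s: 9

9


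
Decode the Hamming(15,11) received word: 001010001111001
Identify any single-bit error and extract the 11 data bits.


Syndrome = 13: error at position 13

Data: 11001111101 (corrected bit 13)


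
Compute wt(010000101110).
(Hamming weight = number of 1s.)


Counting 1s in 010000101110

5


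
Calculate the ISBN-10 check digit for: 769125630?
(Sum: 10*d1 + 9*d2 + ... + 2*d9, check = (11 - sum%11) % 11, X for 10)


Weighted sum: 273
273 mod 11 = 9

Check digit: 2


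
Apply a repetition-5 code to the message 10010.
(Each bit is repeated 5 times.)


Each bit -> 5 copies

1111100000000001111100000


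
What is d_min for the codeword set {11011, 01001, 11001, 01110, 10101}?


Comparing all pairs, minimum distance: 1
Can detect 0 errors, correct 0 errors

1


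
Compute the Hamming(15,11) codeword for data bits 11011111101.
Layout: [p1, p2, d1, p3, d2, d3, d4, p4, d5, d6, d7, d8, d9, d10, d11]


Parity bits: p1=1, p2=1, p3=1, p4=0

111110101111101


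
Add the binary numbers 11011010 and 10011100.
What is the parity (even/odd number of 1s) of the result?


11011010 = 218
10011100 = 156
Sum = 374 = 101110110
1s count = 6

even parity (6 ones in 101110110)


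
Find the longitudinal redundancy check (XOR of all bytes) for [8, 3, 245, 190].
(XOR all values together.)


XOR chain: 8 ^ 3 ^ 245 ^ 190 = 64

64


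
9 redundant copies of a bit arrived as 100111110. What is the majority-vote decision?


Ones: 6 out of 9
Threshold: 5

1 (6/9 voted 1)


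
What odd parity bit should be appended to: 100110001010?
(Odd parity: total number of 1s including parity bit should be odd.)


Number of 1s in data: 5
Parity bit: 0

0


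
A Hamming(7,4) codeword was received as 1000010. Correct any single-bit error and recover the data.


Syndrome = 7: error at position 7

Data: 0011 (corrected bit 7)


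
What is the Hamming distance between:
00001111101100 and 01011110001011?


XOR: 01010001100111
Count of 1s: 7

7


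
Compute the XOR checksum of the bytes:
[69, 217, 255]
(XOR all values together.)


XOR chain: 69 ^ 217 ^ 255 = 99

99


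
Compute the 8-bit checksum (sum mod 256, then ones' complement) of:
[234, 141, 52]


Sum = 427 mod 256 = 171
Complement = 84

84


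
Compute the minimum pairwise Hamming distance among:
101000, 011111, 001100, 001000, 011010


Comparing all pairs, minimum distance: 1
Can detect 0 errors, correct 0 errors

1


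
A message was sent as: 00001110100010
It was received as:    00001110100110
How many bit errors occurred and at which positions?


XOR: 00000000000100

1 error(s) at position(s): 11


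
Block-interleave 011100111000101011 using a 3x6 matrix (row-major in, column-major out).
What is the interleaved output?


Matrix:
  011100
  111000
  101011
Read columns: 011110111100001001

011110111100001001


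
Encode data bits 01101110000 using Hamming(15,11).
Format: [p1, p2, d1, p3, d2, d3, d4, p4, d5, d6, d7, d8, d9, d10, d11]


Parity bits: p1=1, p2=1, p3=0, p4=1

110011011110000


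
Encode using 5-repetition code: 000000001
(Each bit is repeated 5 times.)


Each bit -> 5 copies

000000000000000000000000000000000000000011111


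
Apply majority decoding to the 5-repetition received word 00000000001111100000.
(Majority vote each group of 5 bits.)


Groups: 00000, 00000, 11111, 00000
Majority votes: 0010

0010


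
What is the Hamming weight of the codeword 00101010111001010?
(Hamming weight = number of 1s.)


Counting 1s in 00101010111001010

8


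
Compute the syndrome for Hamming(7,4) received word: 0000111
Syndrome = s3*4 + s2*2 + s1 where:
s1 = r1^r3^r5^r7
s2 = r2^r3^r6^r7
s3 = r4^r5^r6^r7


s1=0, s2=0, s3=1

Syndrome = 4 (error at position 4)


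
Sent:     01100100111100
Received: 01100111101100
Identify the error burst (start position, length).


XOR: 00000011010000

Burst at position 6, length 4


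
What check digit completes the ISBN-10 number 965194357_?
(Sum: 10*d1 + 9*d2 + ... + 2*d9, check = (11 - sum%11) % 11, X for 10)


Weighted sum: 306
306 mod 11 = 9

Check digit: 2


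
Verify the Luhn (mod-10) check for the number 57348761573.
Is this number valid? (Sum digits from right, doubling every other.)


Luhn sum = 55
55 mod 10 = 5

Invalid (Luhn sum mod 10 = 5)


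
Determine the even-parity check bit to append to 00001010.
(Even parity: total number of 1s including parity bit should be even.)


Number of 1s in data: 2
Parity bit: 0

0


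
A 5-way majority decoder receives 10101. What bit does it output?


Ones: 3 out of 5
Threshold: 3

1 (3/5 voted 1)


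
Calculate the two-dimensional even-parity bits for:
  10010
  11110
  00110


Row parities: 000
Column parities: 01010

Row P: 000, Col P: 01010, Corner: 0


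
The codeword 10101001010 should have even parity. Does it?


Number of 1s: 5

No, parity error (5 ones)


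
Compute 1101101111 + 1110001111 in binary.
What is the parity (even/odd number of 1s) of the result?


1101101111 = 879
1110001111 = 911
Sum = 1790 = 11011111110
1s count = 9

odd parity (9 ones in 11011111110)


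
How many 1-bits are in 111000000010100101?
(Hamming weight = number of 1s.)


Counting 1s in 111000000010100101

7


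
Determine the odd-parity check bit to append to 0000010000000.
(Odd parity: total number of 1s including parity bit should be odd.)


Number of 1s in data: 1
Parity bit: 0

0


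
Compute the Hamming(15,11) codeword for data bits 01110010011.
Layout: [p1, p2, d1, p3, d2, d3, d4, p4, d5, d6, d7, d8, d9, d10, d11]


Parity bits: p1=0, p2=1, p3=1, p4=1

010111110010011


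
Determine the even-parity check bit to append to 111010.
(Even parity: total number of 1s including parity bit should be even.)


Number of 1s in data: 4
Parity bit: 0

0


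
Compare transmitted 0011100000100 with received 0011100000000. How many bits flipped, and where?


XOR: 0000000000100

1 error(s) at position(s): 10


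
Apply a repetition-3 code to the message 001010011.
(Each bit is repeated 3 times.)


Each bit -> 3 copies

000000111000111000000111111


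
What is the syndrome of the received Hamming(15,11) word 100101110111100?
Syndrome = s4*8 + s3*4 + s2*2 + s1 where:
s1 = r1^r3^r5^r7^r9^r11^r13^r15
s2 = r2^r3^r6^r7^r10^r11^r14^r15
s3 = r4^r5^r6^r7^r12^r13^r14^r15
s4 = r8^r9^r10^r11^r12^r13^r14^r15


s1=0, s2=0, s3=1, s4=1

Syndrome = 12 (error at position 12)


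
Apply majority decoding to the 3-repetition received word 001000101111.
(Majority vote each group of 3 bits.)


Groups: 001, 000, 101, 111
Majority votes: 0011

0011


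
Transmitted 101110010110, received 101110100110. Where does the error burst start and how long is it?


XOR: 000000110000

Burst at position 6, length 2


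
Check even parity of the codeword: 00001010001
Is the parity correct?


Number of 1s: 3

No, parity error (3 ones)


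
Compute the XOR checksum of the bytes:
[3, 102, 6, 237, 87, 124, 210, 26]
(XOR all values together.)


XOR chain: 3 ^ 102 ^ 6 ^ 237 ^ 87 ^ 124 ^ 210 ^ 26 = 109

109


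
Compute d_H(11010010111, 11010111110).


XOR: 00000101001
Count of 1s: 3

3


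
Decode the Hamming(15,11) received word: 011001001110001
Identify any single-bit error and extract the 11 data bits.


Syndrome = 0: no error detected

Data: 10101110001 (no errors)


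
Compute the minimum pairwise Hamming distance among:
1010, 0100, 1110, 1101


Comparing all pairs, minimum distance: 1
Can detect 0 errors, correct 0 errors

1


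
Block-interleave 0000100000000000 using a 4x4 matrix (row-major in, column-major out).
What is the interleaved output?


Matrix:
  0000
  1000
  0000
  0000
Read columns: 0100000000000000

0100000000000000


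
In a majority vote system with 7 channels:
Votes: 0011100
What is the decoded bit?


Ones: 3 out of 7
Threshold: 4

0 (3/7 voted 1)


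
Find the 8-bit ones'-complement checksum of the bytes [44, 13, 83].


Sum = 140 mod 256 = 140
Complement = 115

115


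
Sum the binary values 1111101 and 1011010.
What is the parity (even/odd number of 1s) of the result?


1111101 = 125
1011010 = 90
Sum = 215 = 11010111
1s count = 6

even parity (6 ones in 11010111)


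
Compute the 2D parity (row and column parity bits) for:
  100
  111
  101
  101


Row parities: 1100
Column parities: 011

Row P: 1100, Col P: 011, Corner: 0


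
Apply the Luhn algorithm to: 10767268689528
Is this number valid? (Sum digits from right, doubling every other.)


Luhn sum = 68
68 mod 10 = 8

Invalid (Luhn sum mod 10 = 8)


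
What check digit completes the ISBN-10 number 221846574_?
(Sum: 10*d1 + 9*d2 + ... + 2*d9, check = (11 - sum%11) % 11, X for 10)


Weighted sum: 205
205 mod 11 = 7

Check digit: 4


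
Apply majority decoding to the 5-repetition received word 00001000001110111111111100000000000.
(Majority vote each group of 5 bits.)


Groups: 00001, 00000, 11101, 11111, 11110, 00000, 00000
Majority votes: 0011100

0011100


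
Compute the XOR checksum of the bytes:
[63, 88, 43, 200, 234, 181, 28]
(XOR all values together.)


XOR chain: 63 ^ 88 ^ 43 ^ 200 ^ 234 ^ 181 ^ 28 = 199

199


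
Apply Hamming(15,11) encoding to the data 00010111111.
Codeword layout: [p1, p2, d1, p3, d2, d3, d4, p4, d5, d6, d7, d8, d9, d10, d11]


Parity bits: p1=0, p2=1, p3=1, p4=0

010100100111111


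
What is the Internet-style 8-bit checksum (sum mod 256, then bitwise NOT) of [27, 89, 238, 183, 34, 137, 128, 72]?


Sum = 908 mod 256 = 140
Complement = 115

115


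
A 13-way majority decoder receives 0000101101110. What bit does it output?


Ones: 6 out of 13
Threshold: 7

0 (6/13 voted 1)


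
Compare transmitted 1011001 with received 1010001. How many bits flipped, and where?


XOR: 0001000

1 error(s) at position(s): 3


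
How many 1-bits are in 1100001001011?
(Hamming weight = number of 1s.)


Counting 1s in 1100001001011

6


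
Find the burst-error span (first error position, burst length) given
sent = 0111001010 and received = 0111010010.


XOR: 0000011000

Burst at position 5, length 2


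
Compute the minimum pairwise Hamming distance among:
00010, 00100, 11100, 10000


Comparing all pairs, minimum distance: 2
Can detect 1 errors, correct 0 errors

2


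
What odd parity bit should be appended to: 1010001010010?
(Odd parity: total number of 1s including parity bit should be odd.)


Number of 1s in data: 5
Parity bit: 0

0


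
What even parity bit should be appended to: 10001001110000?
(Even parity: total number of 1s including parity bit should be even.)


Number of 1s in data: 5
Parity bit: 1

1


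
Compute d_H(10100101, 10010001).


XOR: 00110100
Count of 1s: 3

3


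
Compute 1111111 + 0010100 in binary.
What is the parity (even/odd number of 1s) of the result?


1111111 = 127
0010100 = 20
Sum = 147 = 10010011
1s count = 4

even parity (4 ones in 10010011)


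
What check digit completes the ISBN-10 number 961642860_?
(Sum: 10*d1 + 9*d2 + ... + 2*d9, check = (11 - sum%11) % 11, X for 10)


Weighted sum: 278
278 mod 11 = 3

Check digit: 8


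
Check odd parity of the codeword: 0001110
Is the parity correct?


Number of 1s: 3

Yes, parity is correct (3 ones)


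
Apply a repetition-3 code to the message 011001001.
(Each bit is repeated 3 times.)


Each bit -> 3 copies

000111111000000111000000111


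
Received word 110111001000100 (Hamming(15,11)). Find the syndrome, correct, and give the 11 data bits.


Syndrome = 0: no error detected

Data: 01101000100 (no errors)


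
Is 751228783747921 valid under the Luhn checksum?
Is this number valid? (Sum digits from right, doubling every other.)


Luhn sum = 67
67 mod 10 = 7

Invalid (Luhn sum mod 10 = 7)


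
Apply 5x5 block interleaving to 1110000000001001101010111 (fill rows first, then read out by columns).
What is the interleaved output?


Matrix:
  11100
  00000
  00100
  11010
  10111
Read columns: 1001110010101010001100001

1001110010101010001100001


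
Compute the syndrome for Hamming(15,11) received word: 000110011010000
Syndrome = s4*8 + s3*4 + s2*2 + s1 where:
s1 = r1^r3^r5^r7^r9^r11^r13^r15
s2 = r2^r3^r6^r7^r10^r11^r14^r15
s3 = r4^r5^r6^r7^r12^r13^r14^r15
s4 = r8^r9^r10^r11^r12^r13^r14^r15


s1=1, s2=1, s3=0, s4=1

Syndrome = 11 (error at position 11)


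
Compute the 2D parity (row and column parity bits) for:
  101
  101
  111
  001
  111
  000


Row parities: 001110
Column parities: 001

Row P: 001110, Col P: 001, Corner: 1


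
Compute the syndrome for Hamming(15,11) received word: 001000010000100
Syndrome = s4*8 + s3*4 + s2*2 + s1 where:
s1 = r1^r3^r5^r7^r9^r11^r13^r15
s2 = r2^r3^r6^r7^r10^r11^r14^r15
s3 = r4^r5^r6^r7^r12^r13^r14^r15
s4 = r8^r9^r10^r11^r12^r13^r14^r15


s1=0, s2=1, s3=1, s4=0

Syndrome = 6 (error at position 6)


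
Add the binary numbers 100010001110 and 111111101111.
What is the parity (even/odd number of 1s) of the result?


100010001110 = 2190
111111101111 = 4079
Sum = 6269 = 1100001111101
1s count = 8

even parity (8 ones in 1100001111101)


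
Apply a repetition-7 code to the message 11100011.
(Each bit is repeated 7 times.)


Each bit -> 7 copies

11111111111111111111100000000000000000000011111111111111


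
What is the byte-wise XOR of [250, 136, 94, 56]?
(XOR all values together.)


XOR chain: 250 ^ 136 ^ 94 ^ 56 = 20

20


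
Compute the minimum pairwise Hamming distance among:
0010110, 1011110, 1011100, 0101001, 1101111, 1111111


Comparing all pairs, minimum distance: 1
Can detect 0 errors, correct 0 errors

1


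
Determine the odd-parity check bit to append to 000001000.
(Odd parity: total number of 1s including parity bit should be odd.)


Number of 1s in data: 1
Parity bit: 0

0


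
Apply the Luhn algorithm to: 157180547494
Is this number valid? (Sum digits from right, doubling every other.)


Luhn sum = 47
47 mod 10 = 7

Invalid (Luhn sum mod 10 = 7)


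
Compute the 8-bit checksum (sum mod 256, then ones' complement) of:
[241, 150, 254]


Sum = 645 mod 256 = 133
Complement = 122

122


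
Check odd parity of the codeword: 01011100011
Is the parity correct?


Number of 1s: 6

No, parity error (6 ones)


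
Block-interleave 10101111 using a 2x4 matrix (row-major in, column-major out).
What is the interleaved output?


Matrix:
  1010
  1111
Read columns: 11011101

11011101


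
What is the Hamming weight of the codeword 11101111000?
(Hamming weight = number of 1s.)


Counting 1s in 11101111000

7


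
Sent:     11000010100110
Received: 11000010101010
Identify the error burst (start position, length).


XOR: 00000000001100

Burst at position 10, length 2


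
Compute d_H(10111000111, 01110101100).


XOR: 11001101011
Count of 1s: 7

7


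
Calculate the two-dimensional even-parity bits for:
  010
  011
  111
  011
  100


Row parities: 10101
Column parities: 001

Row P: 10101, Col P: 001, Corner: 1


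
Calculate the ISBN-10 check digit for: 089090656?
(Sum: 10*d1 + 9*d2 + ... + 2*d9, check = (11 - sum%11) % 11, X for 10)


Weighted sum: 249
249 mod 11 = 7

Check digit: 4


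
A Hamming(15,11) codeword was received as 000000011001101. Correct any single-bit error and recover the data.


Syndrome = 15: error at position 15

Data: 00001001100 (corrected bit 15)


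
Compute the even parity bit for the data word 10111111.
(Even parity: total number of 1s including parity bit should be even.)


Number of 1s in data: 7
Parity bit: 1

1


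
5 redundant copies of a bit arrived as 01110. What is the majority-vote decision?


Ones: 3 out of 5
Threshold: 3

1 (3/5 voted 1)


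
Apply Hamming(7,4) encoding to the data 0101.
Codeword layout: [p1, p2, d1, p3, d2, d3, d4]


Parity bits: p1=0, p2=1, p3=0

0100101


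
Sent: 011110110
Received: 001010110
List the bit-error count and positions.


XOR: 010100000

2 error(s) at position(s): 1, 3


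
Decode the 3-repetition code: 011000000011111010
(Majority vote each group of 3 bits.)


Groups: 011, 000, 000, 011, 111, 010
Majority votes: 100110

100110


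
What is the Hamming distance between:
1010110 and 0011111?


XOR: 1001001
Count of 1s: 3

3


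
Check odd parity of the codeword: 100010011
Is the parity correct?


Number of 1s: 4

No, parity error (4 ones)


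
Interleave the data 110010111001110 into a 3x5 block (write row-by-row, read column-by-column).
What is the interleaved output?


Matrix:
  11001
  01110
  01110
Read columns: 100111011011100

100111011011100


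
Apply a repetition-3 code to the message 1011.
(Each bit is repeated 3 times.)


Each bit -> 3 copies

111000111111


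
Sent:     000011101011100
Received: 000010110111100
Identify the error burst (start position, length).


XOR: 000001011100000

Burst at position 5, length 5


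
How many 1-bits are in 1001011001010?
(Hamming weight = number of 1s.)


Counting 1s in 1001011001010

6


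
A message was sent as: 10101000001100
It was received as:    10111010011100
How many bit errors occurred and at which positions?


XOR: 00010010010000

3 error(s) at position(s): 3, 6, 9


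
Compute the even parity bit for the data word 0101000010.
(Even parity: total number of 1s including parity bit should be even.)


Number of 1s in data: 3
Parity bit: 1

1


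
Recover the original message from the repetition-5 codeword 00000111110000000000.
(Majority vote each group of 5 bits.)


Groups: 00000, 11111, 00000, 00000
Majority votes: 0100

0100


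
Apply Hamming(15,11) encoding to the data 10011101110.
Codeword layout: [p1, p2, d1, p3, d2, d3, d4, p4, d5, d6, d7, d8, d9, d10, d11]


Parity bits: p1=0, p2=0, p3=0, p4=1

001000111101110


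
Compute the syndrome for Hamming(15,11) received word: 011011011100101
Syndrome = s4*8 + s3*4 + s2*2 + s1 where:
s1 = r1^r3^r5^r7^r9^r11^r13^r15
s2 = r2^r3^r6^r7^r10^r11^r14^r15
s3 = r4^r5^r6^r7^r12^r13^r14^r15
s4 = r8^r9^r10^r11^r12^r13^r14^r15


s1=1, s2=1, s3=0, s4=1

Syndrome = 11 (error at position 11)


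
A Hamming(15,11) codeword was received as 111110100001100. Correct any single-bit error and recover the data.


Syndrome = 7: error at position 7

Data: 11000001100 (corrected bit 7)


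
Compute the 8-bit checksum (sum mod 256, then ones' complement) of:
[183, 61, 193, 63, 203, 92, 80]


Sum = 875 mod 256 = 107
Complement = 148

148


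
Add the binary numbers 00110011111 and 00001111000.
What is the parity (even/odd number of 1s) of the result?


00110011111 = 415
00001111000 = 120
Sum = 535 = 1000010111
1s count = 5

odd parity (5 ones in 1000010111)


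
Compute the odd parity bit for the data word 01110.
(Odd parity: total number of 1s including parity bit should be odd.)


Number of 1s in data: 3
Parity bit: 0

0


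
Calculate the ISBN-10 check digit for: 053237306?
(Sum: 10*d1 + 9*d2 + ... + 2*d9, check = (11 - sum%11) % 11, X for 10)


Weighted sum: 160
160 mod 11 = 6

Check digit: 5


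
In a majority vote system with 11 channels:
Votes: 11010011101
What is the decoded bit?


Ones: 7 out of 11
Threshold: 6

1 (7/11 voted 1)


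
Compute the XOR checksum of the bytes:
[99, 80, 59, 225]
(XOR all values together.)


XOR chain: 99 ^ 80 ^ 59 ^ 225 = 233

233


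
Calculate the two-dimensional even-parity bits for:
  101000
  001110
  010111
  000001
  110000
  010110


Row parities: 010101
Column parities: 010110

Row P: 010101, Col P: 010110, Corner: 1


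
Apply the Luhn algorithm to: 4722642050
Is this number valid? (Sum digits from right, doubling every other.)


Luhn sum = 33
33 mod 10 = 3

Invalid (Luhn sum mod 10 = 3)


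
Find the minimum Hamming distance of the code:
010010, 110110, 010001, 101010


Comparing all pairs, minimum distance: 2
Can detect 1 errors, correct 0 errors

2


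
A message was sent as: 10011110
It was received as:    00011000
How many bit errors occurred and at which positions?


XOR: 10000110

3 error(s) at position(s): 0, 5, 6


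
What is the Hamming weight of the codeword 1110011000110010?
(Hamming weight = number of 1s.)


Counting 1s in 1110011000110010

8


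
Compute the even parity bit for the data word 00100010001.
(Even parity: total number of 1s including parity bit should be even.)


Number of 1s in data: 3
Parity bit: 1

1


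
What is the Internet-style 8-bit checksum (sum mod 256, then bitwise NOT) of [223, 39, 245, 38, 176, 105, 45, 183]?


Sum = 1054 mod 256 = 30
Complement = 225

225


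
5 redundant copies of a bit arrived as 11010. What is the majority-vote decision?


Ones: 3 out of 5
Threshold: 3

1 (3/5 voted 1)


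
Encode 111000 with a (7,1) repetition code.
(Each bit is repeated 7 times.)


Each bit -> 7 copies

111111111111111111111000000000000000000000


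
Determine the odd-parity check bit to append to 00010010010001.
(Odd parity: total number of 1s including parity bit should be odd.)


Number of 1s in data: 4
Parity bit: 1

1


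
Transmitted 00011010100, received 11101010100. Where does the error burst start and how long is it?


XOR: 11110000000

Burst at position 0, length 4


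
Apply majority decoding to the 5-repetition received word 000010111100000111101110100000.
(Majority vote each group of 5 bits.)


Groups: 00001, 01111, 00000, 11110, 11101, 00000
Majority votes: 010110

010110


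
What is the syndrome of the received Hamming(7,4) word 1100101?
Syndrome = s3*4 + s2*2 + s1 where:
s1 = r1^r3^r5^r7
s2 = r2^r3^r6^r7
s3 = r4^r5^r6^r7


s1=1, s2=0, s3=0

Syndrome = 1 (error at position 1)


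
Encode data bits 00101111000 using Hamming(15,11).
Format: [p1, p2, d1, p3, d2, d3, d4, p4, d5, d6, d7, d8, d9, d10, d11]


Parity bits: p1=0, p2=1, p3=0, p4=0

010001001111000


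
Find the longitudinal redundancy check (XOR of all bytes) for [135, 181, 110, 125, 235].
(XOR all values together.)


XOR chain: 135 ^ 181 ^ 110 ^ 125 ^ 235 = 202

202


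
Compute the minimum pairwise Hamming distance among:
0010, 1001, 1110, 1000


Comparing all pairs, minimum distance: 1
Can detect 0 errors, correct 0 errors

1


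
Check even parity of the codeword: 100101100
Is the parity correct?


Number of 1s: 4

Yes, parity is correct (4 ones)


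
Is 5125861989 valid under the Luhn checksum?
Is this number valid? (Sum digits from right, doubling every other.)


Luhn sum = 51
51 mod 10 = 1

Invalid (Luhn sum mod 10 = 1)


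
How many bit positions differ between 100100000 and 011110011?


XOR: 111010011
Count of 1s: 6

6


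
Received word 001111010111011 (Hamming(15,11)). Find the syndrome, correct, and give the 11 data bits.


Syndrome = 0: no error detected

Data: 11100111011 (no errors)


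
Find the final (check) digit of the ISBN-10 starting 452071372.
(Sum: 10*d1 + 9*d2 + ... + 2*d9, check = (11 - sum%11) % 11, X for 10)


Weighted sum: 185
185 mod 11 = 9

Check digit: 2


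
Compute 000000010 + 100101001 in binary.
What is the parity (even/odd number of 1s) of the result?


000000010 = 2
100101001 = 297
Sum = 299 = 100101011
1s count = 5

odd parity (5 ones in 100101011)


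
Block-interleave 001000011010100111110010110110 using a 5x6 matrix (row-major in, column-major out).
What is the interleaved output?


Matrix:
  001000
  011010
  100111
  110010
  110110
Read columns: 001110101111000001010111100100

001110101111000001010111100100


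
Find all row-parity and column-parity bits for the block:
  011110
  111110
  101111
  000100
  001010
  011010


Row parities: 011101
Column parities: 011011

Row P: 011101, Col P: 011011, Corner: 0


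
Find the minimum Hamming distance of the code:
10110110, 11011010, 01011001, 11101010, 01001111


Comparing all pairs, minimum distance: 2
Can detect 1 errors, correct 0 errors

2


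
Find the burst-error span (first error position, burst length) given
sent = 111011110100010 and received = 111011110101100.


XOR: 000000000001110

Burst at position 11, length 3


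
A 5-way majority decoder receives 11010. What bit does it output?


Ones: 3 out of 5
Threshold: 3

1 (3/5 voted 1)


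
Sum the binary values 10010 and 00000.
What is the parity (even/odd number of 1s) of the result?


10010 = 18
00000 = 0
Sum = 18 = 10010
1s count = 2

even parity (2 ones in 10010)


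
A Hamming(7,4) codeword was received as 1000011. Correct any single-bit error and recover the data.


Syndrome = 0: no error detected

Data: 0011 (no errors)


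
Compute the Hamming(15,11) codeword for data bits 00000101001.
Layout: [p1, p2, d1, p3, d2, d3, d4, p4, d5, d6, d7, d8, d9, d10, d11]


Parity bits: p1=1, p2=0, p3=0, p4=1

100000010101001


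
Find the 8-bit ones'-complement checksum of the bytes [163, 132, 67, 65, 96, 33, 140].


Sum = 696 mod 256 = 184
Complement = 71

71


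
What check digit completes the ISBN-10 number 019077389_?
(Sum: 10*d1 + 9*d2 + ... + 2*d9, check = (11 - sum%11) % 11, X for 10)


Weighted sum: 212
212 mod 11 = 3

Check digit: 8


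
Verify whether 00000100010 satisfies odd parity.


Number of 1s: 2

No, parity error (2 ones)


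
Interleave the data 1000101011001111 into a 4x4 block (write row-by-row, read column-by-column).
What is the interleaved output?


Matrix:
  1000
  1010
  1100
  1111
Read columns: 1111001101010001

1111001101010001


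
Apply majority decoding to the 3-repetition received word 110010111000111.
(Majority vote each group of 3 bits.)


Groups: 110, 010, 111, 000, 111
Majority votes: 10101

10101


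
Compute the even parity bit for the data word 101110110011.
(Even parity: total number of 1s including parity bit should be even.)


Number of 1s in data: 8
Parity bit: 0

0


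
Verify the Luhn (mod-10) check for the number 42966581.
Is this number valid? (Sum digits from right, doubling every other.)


Luhn sum = 41
41 mod 10 = 1

Invalid (Luhn sum mod 10 = 1)


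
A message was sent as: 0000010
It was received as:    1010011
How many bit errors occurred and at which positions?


XOR: 1010001

3 error(s) at position(s): 0, 2, 6


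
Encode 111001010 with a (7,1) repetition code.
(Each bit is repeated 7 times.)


Each bit -> 7 copies

111111111111111111111000000000000001111111000000011111110000000


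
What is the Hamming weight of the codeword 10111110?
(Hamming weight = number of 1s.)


Counting 1s in 10111110

6


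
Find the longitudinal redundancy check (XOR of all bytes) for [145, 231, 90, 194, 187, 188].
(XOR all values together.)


XOR chain: 145 ^ 231 ^ 90 ^ 194 ^ 187 ^ 188 = 233

233


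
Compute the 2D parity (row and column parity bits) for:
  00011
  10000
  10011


Row parities: 011
Column parities: 00000

Row P: 011, Col P: 00000, Corner: 0


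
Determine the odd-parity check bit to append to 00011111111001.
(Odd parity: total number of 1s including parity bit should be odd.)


Number of 1s in data: 9
Parity bit: 0

0


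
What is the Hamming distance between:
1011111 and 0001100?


XOR: 1010011
Count of 1s: 4

4


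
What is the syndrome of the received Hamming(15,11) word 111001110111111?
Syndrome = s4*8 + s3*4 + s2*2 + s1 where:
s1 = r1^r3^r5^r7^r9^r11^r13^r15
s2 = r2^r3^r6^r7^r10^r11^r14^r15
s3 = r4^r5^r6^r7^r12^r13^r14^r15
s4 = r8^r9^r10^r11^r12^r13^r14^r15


s1=0, s2=0, s3=0, s4=1

Syndrome = 8 (error at position 8)


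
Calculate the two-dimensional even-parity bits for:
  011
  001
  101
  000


Row parities: 0100
Column parities: 111

Row P: 0100, Col P: 111, Corner: 1


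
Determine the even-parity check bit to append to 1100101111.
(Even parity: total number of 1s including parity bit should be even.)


Number of 1s in data: 7
Parity bit: 1

1


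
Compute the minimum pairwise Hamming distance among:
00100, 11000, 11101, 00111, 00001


Comparing all pairs, minimum distance: 2
Can detect 1 errors, correct 0 errors

2


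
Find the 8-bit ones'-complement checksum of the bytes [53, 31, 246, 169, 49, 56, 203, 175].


Sum = 982 mod 256 = 214
Complement = 41

41


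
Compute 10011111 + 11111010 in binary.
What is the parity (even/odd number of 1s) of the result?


10011111 = 159
11111010 = 250
Sum = 409 = 110011001
1s count = 5

odd parity (5 ones in 110011001)


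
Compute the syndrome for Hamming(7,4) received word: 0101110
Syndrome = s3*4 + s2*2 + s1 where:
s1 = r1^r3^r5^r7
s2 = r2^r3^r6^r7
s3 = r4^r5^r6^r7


s1=1, s2=0, s3=1

Syndrome = 5 (error at position 5)


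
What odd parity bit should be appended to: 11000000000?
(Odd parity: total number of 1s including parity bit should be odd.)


Number of 1s in data: 2
Parity bit: 1

1


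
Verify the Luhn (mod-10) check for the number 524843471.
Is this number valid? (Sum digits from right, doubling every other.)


Luhn sum = 40
40 mod 10 = 0

Valid (Luhn sum mod 10 = 0)


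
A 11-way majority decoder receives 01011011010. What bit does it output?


Ones: 6 out of 11
Threshold: 6

1 (6/11 voted 1)


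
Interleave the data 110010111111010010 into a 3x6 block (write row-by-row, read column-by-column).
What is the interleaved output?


Matrix:
  110010
  111111
  010010
Read columns: 110111010010111010

110111010010111010


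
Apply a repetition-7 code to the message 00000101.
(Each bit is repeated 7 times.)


Each bit -> 7 copies

00000000000000000000000000000000000111111100000001111111


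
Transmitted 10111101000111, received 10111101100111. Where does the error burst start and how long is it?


XOR: 00000000100000

Burst at position 8, length 1


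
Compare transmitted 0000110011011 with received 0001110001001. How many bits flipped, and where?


XOR: 0001000010010

3 error(s) at position(s): 3, 8, 11


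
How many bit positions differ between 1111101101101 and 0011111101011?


XOR: 1100010000110
Count of 1s: 5

5


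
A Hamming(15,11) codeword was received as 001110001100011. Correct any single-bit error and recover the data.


Syndrome = 0: no error detected

Data: 11001100011 (no errors)


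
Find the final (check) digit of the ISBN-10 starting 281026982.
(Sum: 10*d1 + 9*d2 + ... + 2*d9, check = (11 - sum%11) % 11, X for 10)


Weighted sum: 206
206 mod 11 = 8

Check digit: 3


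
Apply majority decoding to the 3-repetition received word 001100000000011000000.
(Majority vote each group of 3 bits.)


Groups: 001, 100, 000, 000, 011, 000, 000
Majority votes: 0000100

0000100


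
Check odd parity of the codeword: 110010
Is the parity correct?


Number of 1s: 3

Yes, parity is correct (3 ones)


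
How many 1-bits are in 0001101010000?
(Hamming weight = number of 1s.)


Counting 1s in 0001101010000

4


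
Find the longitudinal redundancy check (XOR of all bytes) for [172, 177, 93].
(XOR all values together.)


XOR chain: 172 ^ 177 ^ 93 = 64

64


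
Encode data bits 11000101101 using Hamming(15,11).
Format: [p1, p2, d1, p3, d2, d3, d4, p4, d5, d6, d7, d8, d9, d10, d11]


Parity bits: p1=0, p2=1, p3=0, p4=0

011010000101101


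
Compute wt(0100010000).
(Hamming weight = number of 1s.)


Counting 1s in 0100010000

2


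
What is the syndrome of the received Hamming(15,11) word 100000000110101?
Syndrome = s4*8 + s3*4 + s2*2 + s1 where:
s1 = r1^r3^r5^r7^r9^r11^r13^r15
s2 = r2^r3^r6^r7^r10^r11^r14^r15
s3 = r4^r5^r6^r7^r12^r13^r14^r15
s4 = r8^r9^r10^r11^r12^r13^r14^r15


s1=0, s2=1, s3=0, s4=0

Syndrome = 2 (error at position 2)


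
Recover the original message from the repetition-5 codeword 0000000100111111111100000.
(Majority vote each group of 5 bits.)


Groups: 00000, 00100, 11111, 11111, 00000
Majority votes: 00110

00110


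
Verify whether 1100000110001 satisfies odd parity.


Number of 1s: 5

Yes, parity is correct (5 ones)


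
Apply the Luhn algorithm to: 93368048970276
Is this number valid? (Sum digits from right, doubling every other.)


Luhn sum = 76
76 mod 10 = 6

Invalid (Luhn sum mod 10 = 6)


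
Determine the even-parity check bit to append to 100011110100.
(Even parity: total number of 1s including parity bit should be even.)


Number of 1s in data: 6
Parity bit: 0

0


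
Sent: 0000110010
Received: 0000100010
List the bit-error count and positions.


XOR: 0000010000

1 error(s) at position(s): 5


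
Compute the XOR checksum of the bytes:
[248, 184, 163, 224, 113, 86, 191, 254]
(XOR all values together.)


XOR chain: 248 ^ 184 ^ 163 ^ 224 ^ 113 ^ 86 ^ 191 ^ 254 = 101

101


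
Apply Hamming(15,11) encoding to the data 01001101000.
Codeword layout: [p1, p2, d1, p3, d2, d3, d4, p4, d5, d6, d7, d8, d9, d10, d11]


Parity bits: p1=0, p2=1, p3=0, p4=1

010010011101000


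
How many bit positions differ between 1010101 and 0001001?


XOR: 1011100
Count of 1s: 4

4


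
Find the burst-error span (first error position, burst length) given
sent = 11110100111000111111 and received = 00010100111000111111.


XOR: 11100000000000000000

Burst at position 0, length 3


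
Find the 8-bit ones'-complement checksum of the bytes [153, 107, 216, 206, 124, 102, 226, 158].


Sum = 1292 mod 256 = 12
Complement = 243

243


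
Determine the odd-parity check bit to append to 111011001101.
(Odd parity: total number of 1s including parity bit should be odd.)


Number of 1s in data: 8
Parity bit: 1

1


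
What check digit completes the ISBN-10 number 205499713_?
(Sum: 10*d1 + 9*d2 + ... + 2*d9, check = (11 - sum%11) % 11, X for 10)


Weighted sum: 224
224 mod 11 = 4

Check digit: 7


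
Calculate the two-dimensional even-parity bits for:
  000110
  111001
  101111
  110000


Row parities: 0010
Column parities: 100000

Row P: 0010, Col P: 100000, Corner: 1


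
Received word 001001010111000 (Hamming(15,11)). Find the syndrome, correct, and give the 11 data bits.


Syndrome = 0: no error detected

Data: 10100111000 (no errors)


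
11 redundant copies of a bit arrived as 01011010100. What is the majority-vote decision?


Ones: 5 out of 11
Threshold: 6

0 (5/11 voted 1)


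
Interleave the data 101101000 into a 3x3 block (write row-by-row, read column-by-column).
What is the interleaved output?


Matrix:
  101
  101
  000
Read columns: 110000110

110000110


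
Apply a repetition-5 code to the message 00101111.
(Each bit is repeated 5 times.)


Each bit -> 5 copies

0000000000111110000011111111111111111111


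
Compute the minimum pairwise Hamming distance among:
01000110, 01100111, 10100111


Comparing all pairs, minimum distance: 2
Can detect 1 errors, correct 0 errors

2


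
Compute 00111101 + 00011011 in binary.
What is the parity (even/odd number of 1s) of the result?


00111101 = 61
00011011 = 27
Sum = 88 = 1011000
1s count = 3

odd parity (3 ones in 1011000)


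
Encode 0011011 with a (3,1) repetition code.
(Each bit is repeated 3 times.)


Each bit -> 3 copies

000000111111000111111


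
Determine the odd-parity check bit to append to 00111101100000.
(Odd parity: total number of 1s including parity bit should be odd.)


Number of 1s in data: 6
Parity bit: 1

1


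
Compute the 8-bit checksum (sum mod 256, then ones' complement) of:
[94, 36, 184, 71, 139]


Sum = 524 mod 256 = 12
Complement = 243

243


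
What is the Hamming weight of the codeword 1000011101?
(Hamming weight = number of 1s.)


Counting 1s in 1000011101

5


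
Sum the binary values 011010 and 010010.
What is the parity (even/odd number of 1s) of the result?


011010 = 26
010010 = 18
Sum = 44 = 101100
1s count = 3

odd parity (3 ones in 101100)


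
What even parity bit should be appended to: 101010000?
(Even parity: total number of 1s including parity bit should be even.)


Number of 1s in data: 3
Parity bit: 1

1


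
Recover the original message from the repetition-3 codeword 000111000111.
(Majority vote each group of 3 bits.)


Groups: 000, 111, 000, 111
Majority votes: 0101

0101


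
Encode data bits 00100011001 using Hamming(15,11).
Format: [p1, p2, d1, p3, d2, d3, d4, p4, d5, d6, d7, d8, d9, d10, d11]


Parity bits: p1=0, p2=1, p3=1, p4=1

010101010011001


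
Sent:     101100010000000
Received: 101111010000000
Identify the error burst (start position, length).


XOR: 000011000000000

Burst at position 4, length 2


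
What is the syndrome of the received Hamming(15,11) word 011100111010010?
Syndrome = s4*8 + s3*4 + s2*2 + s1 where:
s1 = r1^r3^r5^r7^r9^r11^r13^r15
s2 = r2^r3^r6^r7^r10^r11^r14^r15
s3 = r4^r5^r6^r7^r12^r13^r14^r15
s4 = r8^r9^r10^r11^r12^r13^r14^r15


s1=0, s2=1, s3=1, s4=0

Syndrome = 6 (error at position 6)


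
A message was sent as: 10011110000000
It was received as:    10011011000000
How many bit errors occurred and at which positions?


XOR: 00000101000000

2 error(s) at position(s): 5, 7


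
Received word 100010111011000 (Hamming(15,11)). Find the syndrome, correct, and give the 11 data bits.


Syndrome = 5: error at position 5

Data: 00011011000 (corrected bit 5)


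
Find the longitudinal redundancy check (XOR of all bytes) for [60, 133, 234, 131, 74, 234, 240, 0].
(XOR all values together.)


XOR chain: 60 ^ 133 ^ 234 ^ 131 ^ 74 ^ 234 ^ 240 ^ 0 = 128

128


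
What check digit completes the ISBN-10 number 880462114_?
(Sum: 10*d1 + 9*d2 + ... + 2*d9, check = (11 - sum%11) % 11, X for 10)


Weighted sum: 241
241 mod 11 = 10

Check digit: 1


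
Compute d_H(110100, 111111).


XOR: 001011
Count of 1s: 3

3


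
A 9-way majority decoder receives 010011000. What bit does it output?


Ones: 3 out of 9
Threshold: 5

0 (3/9 voted 1)


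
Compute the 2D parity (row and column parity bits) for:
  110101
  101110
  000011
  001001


Row parities: 0000
Column parities: 010001

Row P: 0000, Col P: 010001, Corner: 0


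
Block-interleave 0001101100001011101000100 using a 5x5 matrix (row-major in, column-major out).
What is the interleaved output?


Matrix:
  00011
  01100
  00101
  11010
  00100
Read columns: 0001001010011011001010100

0001001010011011001010100


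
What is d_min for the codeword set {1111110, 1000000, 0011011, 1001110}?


Comparing all pairs, minimum distance: 2
Can detect 1 errors, correct 0 errors

2


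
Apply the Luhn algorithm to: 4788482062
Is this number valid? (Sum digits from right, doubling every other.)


Luhn sum = 55
55 mod 10 = 5

Invalid (Luhn sum mod 10 = 5)
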